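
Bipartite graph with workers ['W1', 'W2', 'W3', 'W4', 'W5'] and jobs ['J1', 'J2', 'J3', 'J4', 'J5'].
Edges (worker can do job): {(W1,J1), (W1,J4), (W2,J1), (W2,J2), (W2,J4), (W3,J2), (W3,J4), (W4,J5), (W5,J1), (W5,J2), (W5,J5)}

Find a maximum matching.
Matching: {(W1,J1), (W2,J2), (W3,J4), (W5,J5)}

Maximum matching (size 4):
  W1 → J1
  W2 → J2
  W3 → J4
  W5 → J5

Each worker is assigned to at most one job, and each job to at most one worker.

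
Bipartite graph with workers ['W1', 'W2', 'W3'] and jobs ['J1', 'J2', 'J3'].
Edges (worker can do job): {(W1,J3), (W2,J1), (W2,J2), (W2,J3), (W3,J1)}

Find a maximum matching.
Matching: {(W1,J3), (W2,J2), (W3,J1)}

Maximum matching (size 3):
  W1 → J3
  W2 → J2
  W3 → J1

Each worker is assigned to at most one job, and each job to at most one worker.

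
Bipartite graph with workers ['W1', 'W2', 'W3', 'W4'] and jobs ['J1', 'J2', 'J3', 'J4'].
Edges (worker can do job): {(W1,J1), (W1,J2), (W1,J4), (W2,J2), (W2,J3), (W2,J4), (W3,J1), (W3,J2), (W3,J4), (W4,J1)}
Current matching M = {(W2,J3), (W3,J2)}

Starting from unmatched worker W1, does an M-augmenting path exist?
Yes: W1 → J2 → W3 → J1

An M-augmenting path alternates non-matching / matching edges, starting and ending at unmatched vertices.
Path: W1 → J2 → W3 → J1
(J1 is unmatched in M, so the path is augmenting.)
Flipping edges along this path would increase |M| from 2 to 3.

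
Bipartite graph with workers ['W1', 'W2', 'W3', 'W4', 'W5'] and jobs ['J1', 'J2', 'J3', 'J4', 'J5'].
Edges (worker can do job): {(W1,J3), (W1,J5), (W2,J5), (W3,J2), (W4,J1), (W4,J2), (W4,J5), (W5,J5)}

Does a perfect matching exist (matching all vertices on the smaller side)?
No, maximum matching has size 4 < 5

Maximum matching has size 4, need 5 for perfect matching.
Unmatched workers: ['W2']
Unmatched jobs: ['J4']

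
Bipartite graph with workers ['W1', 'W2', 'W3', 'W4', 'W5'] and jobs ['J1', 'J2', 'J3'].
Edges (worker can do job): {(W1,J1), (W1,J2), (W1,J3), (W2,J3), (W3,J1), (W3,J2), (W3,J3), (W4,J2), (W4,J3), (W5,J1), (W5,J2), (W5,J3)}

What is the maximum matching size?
Maximum matching size = 3

Maximum matching: {(W1,J1), (W3,J3), (W5,J2)}
Size: 3

This assigns 3 workers to 3 distinct jobs.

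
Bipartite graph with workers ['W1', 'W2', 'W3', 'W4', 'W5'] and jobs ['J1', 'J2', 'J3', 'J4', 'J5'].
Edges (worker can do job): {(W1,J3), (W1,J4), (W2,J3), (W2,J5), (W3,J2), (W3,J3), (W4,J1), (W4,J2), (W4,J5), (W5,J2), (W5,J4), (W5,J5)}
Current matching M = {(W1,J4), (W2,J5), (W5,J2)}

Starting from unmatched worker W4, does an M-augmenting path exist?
Yes: W4 → J2 → W5 → J5 → W2 → J3

An M-augmenting path alternates non-matching / matching edges, starting and ending at unmatched vertices.
Path: W4 → J2 → W5 → J5 → W2 → J3
(J3 is unmatched in M, so the path is augmenting.)
Flipping edges along this path would increase |M| from 3 to 4.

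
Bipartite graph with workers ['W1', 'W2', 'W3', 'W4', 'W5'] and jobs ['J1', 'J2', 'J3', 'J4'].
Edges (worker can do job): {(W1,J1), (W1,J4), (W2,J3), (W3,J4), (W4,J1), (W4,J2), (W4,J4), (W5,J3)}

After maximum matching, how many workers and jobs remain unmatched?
Unmatched: 1 workers, 0 jobs

Maximum matching size: 4
Workers: 5 total, 4 matched, 1 unmatched
Jobs: 4 total, 4 matched, 0 unmatched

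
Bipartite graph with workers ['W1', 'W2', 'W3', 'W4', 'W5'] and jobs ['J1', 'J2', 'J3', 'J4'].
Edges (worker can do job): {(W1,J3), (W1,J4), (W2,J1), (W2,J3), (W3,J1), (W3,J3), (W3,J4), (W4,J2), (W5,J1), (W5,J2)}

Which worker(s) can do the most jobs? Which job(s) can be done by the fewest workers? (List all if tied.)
Most versatile: W3 (3 jobs); Least covered: J2, J4 (2 workers)

Worker degrees (jobs they can do): W1:2, W2:2, W3:3, W4:1, W5:2
Job degrees (workers who can do it): J1:3, J2:2, J3:3, J4:2

Maximum worker degree is 3, achieved by: W3
Minimum job degree is 2, achieved by: J2, J4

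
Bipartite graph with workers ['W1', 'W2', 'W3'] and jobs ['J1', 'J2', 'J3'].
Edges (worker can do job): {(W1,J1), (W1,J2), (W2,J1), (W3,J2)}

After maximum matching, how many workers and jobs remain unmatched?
Unmatched: 1 workers, 1 jobs

Maximum matching size: 2
Workers: 3 total, 2 matched, 1 unmatched
Jobs: 3 total, 2 matched, 1 unmatched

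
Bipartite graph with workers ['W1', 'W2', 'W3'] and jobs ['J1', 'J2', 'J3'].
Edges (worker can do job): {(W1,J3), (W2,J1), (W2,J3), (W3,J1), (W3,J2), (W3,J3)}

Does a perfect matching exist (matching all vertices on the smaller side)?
Yes, perfect matching exists (size 3)

Perfect matching: {(W1,J3), (W2,J1), (W3,J2)}
All 3 vertices on the smaller side are matched.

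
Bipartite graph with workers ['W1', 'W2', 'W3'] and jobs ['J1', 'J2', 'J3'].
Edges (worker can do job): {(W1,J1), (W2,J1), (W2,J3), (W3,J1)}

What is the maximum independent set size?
Maximum independent set = 4

By König's theorem:
- Min vertex cover = Max matching = 2
- Max independent set = Total vertices - Min vertex cover
- Max independent set = 6 - 2 = 4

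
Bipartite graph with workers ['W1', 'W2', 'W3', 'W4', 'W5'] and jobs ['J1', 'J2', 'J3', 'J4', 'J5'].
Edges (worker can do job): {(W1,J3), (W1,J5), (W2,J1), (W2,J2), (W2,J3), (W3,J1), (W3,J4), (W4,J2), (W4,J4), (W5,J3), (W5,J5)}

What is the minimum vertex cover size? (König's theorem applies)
Minimum vertex cover size = 5

By König's theorem: in bipartite graphs,
min vertex cover = max matching = 5

Maximum matching has size 5, so minimum vertex cover also has size 5.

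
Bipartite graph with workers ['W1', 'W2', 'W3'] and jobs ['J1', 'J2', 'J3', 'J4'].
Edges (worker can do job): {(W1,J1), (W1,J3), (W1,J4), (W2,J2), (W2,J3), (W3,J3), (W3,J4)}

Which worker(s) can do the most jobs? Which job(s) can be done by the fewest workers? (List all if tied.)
Most versatile: W1 (3 jobs); Least covered: J1, J2 (1 workers)

Worker degrees (jobs they can do): W1:3, W2:2, W3:2
Job degrees (workers who can do it): J1:1, J2:1, J3:3, J4:2

Maximum worker degree is 3, achieved by: W1
Minimum job degree is 1, achieved by: J1, J2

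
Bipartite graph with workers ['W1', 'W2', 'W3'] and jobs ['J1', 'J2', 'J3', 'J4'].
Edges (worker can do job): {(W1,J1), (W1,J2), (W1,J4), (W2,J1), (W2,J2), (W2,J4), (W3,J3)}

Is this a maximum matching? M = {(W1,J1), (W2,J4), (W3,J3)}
Yes, size 3 is maximum

Proposed matching has size 3.
Maximum matching size for this graph: 3.

This is a maximum matching.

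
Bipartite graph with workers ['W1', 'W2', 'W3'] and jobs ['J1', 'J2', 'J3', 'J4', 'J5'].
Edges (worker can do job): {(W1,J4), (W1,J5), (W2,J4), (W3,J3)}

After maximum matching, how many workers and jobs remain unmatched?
Unmatched: 0 workers, 2 jobs

Maximum matching size: 3
Workers: 3 total, 3 matched, 0 unmatched
Jobs: 5 total, 3 matched, 2 unmatched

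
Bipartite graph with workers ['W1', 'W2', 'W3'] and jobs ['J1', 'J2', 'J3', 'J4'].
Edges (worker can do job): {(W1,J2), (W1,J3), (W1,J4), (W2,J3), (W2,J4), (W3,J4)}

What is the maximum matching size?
Maximum matching size = 3

Maximum matching: {(W1,J2), (W2,J3), (W3,J4)}
Size: 3

This assigns 3 workers to 3 distinct jobs.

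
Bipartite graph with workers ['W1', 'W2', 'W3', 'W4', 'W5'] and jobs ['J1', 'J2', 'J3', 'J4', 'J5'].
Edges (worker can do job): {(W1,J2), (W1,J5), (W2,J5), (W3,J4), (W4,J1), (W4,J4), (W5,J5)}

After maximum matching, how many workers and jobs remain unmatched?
Unmatched: 1 workers, 1 jobs

Maximum matching size: 4
Workers: 5 total, 4 matched, 1 unmatched
Jobs: 5 total, 4 matched, 1 unmatched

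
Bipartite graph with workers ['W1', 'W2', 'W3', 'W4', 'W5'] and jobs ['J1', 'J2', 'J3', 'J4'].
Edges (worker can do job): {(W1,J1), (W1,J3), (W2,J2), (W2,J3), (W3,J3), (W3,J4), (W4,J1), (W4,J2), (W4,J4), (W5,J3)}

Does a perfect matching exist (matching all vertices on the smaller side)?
Yes, perfect matching exists (size 4)

Perfect matching: {(W1,J1), (W3,J4), (W4,J2), (W5,J3)}
All 4 vertices on the smaller side are matched.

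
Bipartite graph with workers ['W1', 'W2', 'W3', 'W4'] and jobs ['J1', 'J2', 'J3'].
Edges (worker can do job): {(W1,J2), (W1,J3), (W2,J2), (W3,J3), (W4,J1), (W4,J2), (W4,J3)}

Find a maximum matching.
Matching: {(W1,J2), (W3,J3), (W4,J1)}

Maximum matching (size 3):
  W1 → J2
  W3 → J3
  W4 → J1

Each worker is assigned to at most one job, and each job to at most one worker.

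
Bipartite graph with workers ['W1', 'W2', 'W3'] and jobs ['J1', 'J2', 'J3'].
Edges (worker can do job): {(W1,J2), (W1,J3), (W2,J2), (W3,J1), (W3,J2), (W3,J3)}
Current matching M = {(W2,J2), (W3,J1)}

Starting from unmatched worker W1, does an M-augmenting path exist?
Yes: W1 → J3

An M-augmenting path alternates non-matching / matching edges, starting and ending at unmatched vertices.
Path: W1 → J3
(J3 is unmatched in M, so the path is augmenting.)
Flipping edges along this path would increase |M| from 2 to 3.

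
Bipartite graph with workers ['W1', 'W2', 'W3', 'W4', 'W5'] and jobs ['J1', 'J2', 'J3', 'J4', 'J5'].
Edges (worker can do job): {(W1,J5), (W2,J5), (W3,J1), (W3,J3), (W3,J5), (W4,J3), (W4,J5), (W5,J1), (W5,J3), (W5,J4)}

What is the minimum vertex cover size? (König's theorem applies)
Minimum vertex cover size = 4

By König's theorem: in bipartite graphs,
min vertex cover = max matching = 4

Maximum matching has size 4, so minimum vertex cover also has size 4.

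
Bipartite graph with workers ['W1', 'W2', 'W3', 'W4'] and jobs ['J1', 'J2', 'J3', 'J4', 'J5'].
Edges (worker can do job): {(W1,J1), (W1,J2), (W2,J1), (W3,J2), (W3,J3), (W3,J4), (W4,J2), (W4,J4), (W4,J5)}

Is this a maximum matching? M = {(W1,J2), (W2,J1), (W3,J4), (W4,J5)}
Yes, size 4 is maximum

Proposed matching has size 4.
Maximum matching size for this graph: 4.

This is a maximum matching.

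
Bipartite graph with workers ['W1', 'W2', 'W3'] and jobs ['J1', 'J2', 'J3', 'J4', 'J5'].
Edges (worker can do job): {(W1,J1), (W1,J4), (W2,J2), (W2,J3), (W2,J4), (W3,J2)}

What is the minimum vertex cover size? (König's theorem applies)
Minimum vertex cover size = 3

By König's theorem: in bipartite graphs,
min vertex cover = max matching = 3

Maximum matching has size 3, so minimum vertex cover also has size 3.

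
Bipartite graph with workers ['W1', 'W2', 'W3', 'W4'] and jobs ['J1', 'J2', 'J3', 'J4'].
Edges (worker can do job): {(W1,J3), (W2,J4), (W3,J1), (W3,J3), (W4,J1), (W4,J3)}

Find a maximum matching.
Matching: {(W2,J4), (W3,J3), (W4,J1)}

Maximum matching (size 3):
  W2 → J4
  W3 → J3
  W4 → J1

Each worker is assigned to at most one job, and each job to at most one worker.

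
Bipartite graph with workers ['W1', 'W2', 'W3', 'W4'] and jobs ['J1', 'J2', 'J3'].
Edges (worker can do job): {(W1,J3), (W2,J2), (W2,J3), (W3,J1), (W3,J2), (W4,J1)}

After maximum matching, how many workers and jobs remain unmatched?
Unmatched: 1 workers, 0 jobs

Maximum matching size: 3
Workers: 4 total, 3 matched, 1 unmatched
Jobs: 3 total, 3 matched, 0 unmatched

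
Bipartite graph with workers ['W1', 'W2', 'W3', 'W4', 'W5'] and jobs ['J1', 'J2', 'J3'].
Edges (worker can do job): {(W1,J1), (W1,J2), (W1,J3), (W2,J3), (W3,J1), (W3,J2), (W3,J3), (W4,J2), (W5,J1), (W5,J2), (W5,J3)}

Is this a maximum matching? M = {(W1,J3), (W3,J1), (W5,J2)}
Yes, size 3 is maximum

Proposed matching has size 3.
Maximum matching size for this graph: 3.

This is a maximum matching.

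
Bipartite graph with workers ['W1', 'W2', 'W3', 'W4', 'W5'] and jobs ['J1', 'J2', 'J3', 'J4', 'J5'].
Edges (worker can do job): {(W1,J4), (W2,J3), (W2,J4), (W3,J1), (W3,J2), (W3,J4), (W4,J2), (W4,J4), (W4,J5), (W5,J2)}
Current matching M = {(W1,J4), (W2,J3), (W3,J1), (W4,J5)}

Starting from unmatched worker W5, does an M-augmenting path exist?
Yes: W5 → J2

An M-augmenting path alternates non-matching / matching edges, starting and ending at unmatched vertices.
Path: W5 → J2
(J2 is unmatched in M, so the path is augmenting.)
Flipping edges along this path would increase |M| from 4 to 5.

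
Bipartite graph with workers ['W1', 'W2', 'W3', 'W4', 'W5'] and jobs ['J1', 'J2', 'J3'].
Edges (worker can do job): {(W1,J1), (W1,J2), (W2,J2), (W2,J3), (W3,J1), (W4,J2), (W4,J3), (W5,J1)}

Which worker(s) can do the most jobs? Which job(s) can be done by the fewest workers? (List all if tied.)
Most versatile: W1, W2, W4 (2 jobs); Least covered: J3 (2 workers)

Worker degrees (jobs they can do): W1:2, W2:2, W3:1, W4:2, W5:1
Job degrees (workers who can do it): J1:3, J2:3, J3:2

Maximum worker degree is 2, achieved by: W1, W2, W4
Minimum job degree is 2, achieved by: J3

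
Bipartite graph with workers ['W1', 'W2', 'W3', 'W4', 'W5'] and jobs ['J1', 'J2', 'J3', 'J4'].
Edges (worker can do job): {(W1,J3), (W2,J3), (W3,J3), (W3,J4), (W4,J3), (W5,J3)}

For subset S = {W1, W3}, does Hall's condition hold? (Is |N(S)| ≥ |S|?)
Yes: |N(S)| = 2, |S| = 2

Subset S = {W1, W3}
Neighbors N(S) = {J3, J4}

|N(S)| = 2, |S| = 2
Hall's condition: |N(S)| ≥ |S| is satisfied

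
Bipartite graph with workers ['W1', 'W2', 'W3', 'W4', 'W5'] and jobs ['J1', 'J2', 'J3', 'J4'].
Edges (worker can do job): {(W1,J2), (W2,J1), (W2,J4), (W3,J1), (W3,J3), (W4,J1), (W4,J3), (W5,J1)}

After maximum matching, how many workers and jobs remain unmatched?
Unmatched: 1 workers, 0 jobs

Maximum matching size: 4
Workers: 5 total, 4 matched, 1 unmatched
Jobs: 4 total, 4 matched, 0 unmatched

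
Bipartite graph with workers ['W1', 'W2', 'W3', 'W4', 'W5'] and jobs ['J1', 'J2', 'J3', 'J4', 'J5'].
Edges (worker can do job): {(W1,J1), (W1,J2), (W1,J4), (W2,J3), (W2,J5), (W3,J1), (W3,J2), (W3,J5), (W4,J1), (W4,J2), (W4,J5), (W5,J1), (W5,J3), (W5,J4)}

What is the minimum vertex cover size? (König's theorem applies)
Minimum vertex cover size = 5

By König's theorem: in bipartite graphs,
min vertex cover = max matching = 5

Maximum matching has size 5, so minimum vertex cover also has size 5.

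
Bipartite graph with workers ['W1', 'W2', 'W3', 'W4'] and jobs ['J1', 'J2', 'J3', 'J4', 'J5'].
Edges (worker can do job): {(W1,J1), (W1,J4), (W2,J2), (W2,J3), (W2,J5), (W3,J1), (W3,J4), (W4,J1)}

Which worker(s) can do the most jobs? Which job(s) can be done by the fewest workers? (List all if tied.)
Most versatile: W2 (3 jobs); Least covered: J2, J3, J5 (1 workers)

Worker degrees (jobs they can do): W1:2, W2:3, W3:2, W4:1
Job degrees (workers who can do it): J1:3, J2:1, J3:1, J4:2, J5:1

Maximum worker degree is 3, achieved by: W2
Minimum job degree is 1, achieved by: J2, J3, J5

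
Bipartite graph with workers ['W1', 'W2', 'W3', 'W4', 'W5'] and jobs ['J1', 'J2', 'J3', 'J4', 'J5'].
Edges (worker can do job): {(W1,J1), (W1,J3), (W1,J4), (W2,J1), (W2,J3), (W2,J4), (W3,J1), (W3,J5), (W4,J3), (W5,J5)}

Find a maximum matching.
Matching: {(W1,J4), (W3,J1), (W4,J3), (W5,J5)}

Maximum matching (size 4):
  W1 → J4
  W3 → J1
  W4 → J3
  W5 → J5

Each worker is assigned to at most one job, and each job to at most one worker.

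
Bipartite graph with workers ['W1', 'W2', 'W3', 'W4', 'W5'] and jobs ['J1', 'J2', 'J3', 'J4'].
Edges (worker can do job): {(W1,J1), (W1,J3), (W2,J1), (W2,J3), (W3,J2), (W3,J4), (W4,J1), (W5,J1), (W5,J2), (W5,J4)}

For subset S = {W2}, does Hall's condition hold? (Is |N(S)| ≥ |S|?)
Yes: |N(S)| = 2, |S| = 1

Subset S = {W2}
Neighbors N(S) = {J1, J3}

|N(S)| = 2, |S| = 1
Hall's condition: |N(S)| ≥ |S| is satisfied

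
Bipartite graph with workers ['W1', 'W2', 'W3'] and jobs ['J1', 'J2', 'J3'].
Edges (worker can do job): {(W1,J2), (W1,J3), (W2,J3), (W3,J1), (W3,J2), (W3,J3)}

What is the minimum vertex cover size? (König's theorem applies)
Minimum vertex cover size = 3

By König's theorem: in bipartite graphs,
min vertex cover = max matching = 3

Maximum matching has size 3, so minimum vertex cover also has size 3.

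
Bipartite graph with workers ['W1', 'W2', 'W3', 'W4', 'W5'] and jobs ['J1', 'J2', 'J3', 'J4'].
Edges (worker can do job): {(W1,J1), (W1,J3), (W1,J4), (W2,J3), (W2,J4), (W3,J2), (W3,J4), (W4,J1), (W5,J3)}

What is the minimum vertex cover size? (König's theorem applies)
Minimum vertex cover size = 4

By König's theorem: in bipartite graphs,
min vertex cover = max matching = 4

Maximum matching has size 4, so minimum vertex cover also has size 4.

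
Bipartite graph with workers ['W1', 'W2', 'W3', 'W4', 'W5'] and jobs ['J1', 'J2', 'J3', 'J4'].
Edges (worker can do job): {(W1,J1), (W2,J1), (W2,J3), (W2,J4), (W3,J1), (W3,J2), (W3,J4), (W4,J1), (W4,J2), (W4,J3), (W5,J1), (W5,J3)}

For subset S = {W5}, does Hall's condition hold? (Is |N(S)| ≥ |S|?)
Yes: |N(S)| = 2, |S| = 1

Subset S = {W5}
Neighbors N(S) = {J1, J3}

|N(S)| = 2, |S| = 1
Hall's condition: |N(S)| ≥ |S| is satisfied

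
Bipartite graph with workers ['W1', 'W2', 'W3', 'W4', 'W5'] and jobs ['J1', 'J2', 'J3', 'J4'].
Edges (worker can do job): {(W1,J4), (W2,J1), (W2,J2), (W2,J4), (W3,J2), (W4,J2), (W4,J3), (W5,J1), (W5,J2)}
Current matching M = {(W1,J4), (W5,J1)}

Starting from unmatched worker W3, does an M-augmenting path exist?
Yes: W3 → J2

An M-augmenting path alternates non-matching / matching edges, starting and ending at unmatched vertices.
Path: W3 → J2
(J2 is unmatched in M, so the path is augmenting.)
Flipping edges along this path would increase |M| from 2 to 3.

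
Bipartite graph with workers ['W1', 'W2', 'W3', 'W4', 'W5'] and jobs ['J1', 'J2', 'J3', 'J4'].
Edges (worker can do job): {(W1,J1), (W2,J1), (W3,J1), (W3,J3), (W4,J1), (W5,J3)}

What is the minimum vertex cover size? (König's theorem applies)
Minimum vertex cover size = 2

By König's theorem: in bipartite graphs,
min vertex cover = max matching = 2

Maximum matching has size 2, so minimum vertex cover also has size 2.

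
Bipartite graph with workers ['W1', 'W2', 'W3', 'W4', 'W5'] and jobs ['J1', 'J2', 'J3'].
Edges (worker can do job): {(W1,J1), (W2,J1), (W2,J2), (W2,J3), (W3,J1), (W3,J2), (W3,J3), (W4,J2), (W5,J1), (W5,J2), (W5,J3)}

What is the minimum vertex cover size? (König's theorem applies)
Minimum vertex cover size = 3

By König's theorem: in bipartite graphs,
min vertex cover = max matching = 3

Maximum matching has size 3, so minimum vertex cover also has size 3.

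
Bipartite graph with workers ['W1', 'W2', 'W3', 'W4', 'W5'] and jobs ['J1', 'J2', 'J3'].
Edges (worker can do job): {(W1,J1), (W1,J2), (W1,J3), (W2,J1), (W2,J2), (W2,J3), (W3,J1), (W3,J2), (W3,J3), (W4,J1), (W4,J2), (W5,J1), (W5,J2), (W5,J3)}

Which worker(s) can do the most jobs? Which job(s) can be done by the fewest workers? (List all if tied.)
Most versatile: W1, W2, W3, W5 (3 jobs); Least covered: J3 (4 workers)

Worker degrees (jobs they can do): W1:3, W2:3, W3:3, W4:2, W5:3
Job degrees (workers who can do it): J1:5, J2:5, J3:4

Maximum worker degree is 3, achieved by: W1, W2, W3, W5
Minimum job degree is 4, achieved by: J3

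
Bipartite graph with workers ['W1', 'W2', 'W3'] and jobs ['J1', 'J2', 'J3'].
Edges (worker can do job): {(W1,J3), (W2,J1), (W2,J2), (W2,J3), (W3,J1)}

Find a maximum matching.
Matching: {(W1,J3), (W2,J2), (W3,J1)}

Maximum matching (size 3):
  W1 → J3
  W2 → J2
  W3 → J1

Each worker is assigned to at most one job, and each job to at most one worker.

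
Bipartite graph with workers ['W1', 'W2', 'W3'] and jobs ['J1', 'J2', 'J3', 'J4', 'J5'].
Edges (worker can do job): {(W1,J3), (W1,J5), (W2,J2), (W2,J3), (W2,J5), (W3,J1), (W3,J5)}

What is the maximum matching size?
Maximum matching size = 3

Maximum matching: {(W1,J3), (W2,J2), (W3,J5)}
Size: 3

This assigns 3 workers to 3 distinct jobs.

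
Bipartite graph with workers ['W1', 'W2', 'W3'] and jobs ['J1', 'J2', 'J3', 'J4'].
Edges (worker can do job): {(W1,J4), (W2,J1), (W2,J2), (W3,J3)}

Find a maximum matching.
Matching: {(W1,J4), (W2,J2), (W3,J3)}

Maximum matching (size 3):
  W1 → J4
  W2 → J2
  W3 → J3

Each worker is assigned to at most one job, and each job to at most one worker.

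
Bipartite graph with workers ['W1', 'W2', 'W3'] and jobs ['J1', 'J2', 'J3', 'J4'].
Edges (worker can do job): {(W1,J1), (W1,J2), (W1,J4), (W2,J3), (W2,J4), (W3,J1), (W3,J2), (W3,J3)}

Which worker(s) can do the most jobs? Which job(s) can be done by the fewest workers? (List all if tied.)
Most versatile: W1, W3 (3 jobs); Least covered: J1, J2, J3, J4 (2 workers)

Worker degrees (jobs they can do): W1:3, W2:2, W3:3
Job degrees (workers who can do it): J1:2, J2:2, J3:2, J4:2

Maximum worker degree is 3, achieved by: W1, W3
Minimum job degree is 2, achieved by: J1, J2, J3, J4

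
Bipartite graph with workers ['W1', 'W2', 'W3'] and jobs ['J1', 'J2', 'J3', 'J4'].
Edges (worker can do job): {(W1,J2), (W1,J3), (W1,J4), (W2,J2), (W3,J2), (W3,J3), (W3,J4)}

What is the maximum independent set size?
Maximum independent set = 4

By König's theorem:
- Min vertex cover = Max matching = 3
- Max independent set = Total vertices - Min vertex cover
- Max independent set = 7 - 3 = 4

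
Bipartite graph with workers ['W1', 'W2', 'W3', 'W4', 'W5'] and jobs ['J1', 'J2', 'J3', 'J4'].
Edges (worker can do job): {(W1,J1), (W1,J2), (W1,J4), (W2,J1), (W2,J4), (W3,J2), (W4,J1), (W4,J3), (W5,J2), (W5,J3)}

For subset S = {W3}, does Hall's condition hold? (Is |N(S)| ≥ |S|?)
Yes: |N(S)| = 1, |S| = 1

Subset S = {W3}
Neighbors N(S) = {J2}

|N(S)| = 1, |S| = 1
Hall's condition: |N(S)| ≥ |S| is satisfied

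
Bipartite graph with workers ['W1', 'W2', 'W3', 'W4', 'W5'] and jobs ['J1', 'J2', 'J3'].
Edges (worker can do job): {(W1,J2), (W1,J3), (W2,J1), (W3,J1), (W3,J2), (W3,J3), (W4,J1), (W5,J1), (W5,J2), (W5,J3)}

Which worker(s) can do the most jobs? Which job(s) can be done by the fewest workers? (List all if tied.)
Most versatile: W3, W5 (3 jobs); Least covered: J2, J3 (3 workers)

Worker degrees (jobs they can do): W1:2, W2:1, W3:3, W4:1, W5:3
Job degrees (workers who can do it): J1:4, J2:3, J3:3

Maximum worker degree is 3, achieved by: W3, W5
Minimum job degree is 3, achieved by: J2, J3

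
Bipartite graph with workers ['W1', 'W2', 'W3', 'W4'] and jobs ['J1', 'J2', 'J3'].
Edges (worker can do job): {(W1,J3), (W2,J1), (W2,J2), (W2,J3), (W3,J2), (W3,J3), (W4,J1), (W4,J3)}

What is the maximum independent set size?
Maximum independent set = 4

By König's theorem:
- Min vertex cover = Max matching = 3
- Max independent set = Total vertices - Min vertex cover
- Max independent set = 7 - 3 = 4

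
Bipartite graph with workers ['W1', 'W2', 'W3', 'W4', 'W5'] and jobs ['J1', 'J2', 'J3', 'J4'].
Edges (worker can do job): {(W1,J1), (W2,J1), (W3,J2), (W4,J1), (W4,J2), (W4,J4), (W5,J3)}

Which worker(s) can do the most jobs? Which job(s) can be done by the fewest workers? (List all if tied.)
Most versatile: W4 (3 jobs); Least covered: J3, J4 (1 workers)

Worker degrees (jobs they can do): W1:1, W2:1, W3:1, W4:3, W5:1
Job degrees (workers who can do it): J1:3, J2:2, J3:1, J4:1

Maximum worker degree is 3, achieved by: W4
Minimum job degree is 1, achieved by: J3, J4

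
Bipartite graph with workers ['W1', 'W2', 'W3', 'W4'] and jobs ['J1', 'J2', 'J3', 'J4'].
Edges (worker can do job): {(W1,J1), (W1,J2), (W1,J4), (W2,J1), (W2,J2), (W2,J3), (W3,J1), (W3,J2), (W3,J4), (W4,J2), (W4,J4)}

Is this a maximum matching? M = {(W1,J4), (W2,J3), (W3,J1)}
No, size 3 is not maximum

Proposed matching has size 3.
Maximum matching size for this graph: 4.

This is NOT maximum - can be improved to size 4.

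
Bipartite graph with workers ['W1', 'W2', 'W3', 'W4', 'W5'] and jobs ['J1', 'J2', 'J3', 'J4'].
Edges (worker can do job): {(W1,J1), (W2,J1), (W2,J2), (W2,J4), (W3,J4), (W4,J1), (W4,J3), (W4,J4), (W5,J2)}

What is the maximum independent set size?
Maximum independent set = 5

By König's theorem:
- Min vertex cover = Max matching = 4
- Max independent set = Total vertices - Min vertex cover
- Max independent set = 9 - 4 = 5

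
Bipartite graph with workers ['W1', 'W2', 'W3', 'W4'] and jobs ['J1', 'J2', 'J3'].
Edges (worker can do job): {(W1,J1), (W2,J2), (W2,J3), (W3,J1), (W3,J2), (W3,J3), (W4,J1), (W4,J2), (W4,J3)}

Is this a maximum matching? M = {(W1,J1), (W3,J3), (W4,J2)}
Yes, size 3 is maximum

Proposed matching has size 3.
Maximum matching size for this graph: 3.

This is a maximum matching.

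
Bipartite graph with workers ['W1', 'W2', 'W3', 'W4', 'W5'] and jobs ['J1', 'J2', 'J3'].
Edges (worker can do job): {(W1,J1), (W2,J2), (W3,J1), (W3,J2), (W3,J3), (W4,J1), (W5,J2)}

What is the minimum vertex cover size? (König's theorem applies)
Minimum vertex cover size = 3

By König's theorem: in bipartite graphs,
min vertex cover = max matching = 3

Maximum matching has size 3, so minimum vertex cover also has size 3.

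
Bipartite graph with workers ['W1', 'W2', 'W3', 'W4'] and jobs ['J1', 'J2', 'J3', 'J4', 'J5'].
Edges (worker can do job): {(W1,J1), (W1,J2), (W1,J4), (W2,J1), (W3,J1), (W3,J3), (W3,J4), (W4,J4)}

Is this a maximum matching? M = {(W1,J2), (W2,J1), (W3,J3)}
No, size 3 is not maximum

Proposed matching has size 3.
Maximum matching size for this graph: 4.

This is NOT maximum - can be improved to size 4.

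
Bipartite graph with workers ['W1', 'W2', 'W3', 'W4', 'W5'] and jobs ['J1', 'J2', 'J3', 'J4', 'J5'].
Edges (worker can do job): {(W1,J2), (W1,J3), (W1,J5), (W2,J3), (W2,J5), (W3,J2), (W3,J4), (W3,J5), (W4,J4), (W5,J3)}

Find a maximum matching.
Matching: {(W1,J2), (W3,J5), (W4,J4), (W5,J3)}

Maximum matching (size 4):
  W1 → J2
  W3 → J5
  W4 → J4
  W5 → J3

Each worker is assigned to at most one job, and each job to at most one worker.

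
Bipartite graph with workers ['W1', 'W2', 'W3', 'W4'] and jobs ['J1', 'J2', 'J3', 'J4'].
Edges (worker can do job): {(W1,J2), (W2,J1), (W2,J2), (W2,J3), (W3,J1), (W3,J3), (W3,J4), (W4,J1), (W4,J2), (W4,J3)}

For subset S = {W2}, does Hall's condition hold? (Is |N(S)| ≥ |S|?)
Yes: |N(S)| = 3, |S| = 1

Subset S = {W2}
Neighbors N(S) = {J1, J2, J3}

|N(S)| = 3, |S| = 1
Hall's condition: |N(S)| ≥ |S| is satisfied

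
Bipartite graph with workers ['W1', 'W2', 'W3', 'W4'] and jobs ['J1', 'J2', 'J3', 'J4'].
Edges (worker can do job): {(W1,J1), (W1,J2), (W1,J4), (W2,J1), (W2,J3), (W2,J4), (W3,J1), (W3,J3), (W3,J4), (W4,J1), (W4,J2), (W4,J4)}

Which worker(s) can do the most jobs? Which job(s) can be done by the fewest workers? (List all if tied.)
Most versatile: W1, W2, W3, W4 (3 jobs); Least covered: J2, J3 (2 workers)

Worker degrees (jobs they can do): W1:3, W2:3, W3:3, W4:3
Job degrees (workers who can do it): J1:4, J2:2, J3:2, J4:4

Maximum worker degree is 3, achieved by: W1, W2, W3, W4
Minimum job degree is 2, achieved by: J2, J3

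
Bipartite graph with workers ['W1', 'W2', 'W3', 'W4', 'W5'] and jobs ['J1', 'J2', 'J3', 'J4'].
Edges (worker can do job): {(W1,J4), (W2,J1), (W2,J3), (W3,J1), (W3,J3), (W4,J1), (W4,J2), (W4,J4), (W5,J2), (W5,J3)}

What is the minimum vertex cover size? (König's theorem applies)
Minimum vertex cover size = 4

By König's theorem: in bipartite graphs,
min vertex cover = max matching = 4

Maximum matching has size 4, so minimum vertex cover also has size 4.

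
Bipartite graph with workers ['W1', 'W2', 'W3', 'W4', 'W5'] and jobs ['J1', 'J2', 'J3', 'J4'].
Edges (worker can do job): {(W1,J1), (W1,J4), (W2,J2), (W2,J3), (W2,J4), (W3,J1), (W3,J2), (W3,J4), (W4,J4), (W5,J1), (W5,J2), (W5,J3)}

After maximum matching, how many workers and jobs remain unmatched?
Unmatched: 1 workers, 0 jobs

Maximum matching size: 4
Workers: 5 total, 4 matched, 1 unmatched
Jobs: 4 total, 4 matched, 0 unmatched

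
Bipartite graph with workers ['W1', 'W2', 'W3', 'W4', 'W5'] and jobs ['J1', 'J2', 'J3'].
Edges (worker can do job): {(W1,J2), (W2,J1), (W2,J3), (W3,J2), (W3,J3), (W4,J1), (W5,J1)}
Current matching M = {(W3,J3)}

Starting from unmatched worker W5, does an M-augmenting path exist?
Yes: W5 → J1

An M-augmenting path alternates non-matching / matching edges, starting and ending at unmatched vertices.
Path: W5 → J1
(J1 is unmatched in M, so the path is augmenting.)
Flipping edges along this path would increase |M| from 1 to 2.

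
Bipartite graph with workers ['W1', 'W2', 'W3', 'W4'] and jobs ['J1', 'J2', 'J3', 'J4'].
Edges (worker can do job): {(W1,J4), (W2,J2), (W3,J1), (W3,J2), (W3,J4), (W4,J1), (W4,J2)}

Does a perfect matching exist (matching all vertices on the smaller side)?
No, maximum matching has size 3 < 4

Maximum matching has size 3, need 4 for perfect matching.
Unmatched workers: ['W1']
Unmatched jobs: ['J3']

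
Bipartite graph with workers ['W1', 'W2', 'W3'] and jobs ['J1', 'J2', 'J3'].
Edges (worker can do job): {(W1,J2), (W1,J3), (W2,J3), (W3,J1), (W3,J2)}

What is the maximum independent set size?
Maximum independent set = 3

By König's theorem:
- Min vertex cover = Max matching = 3
- Max independent set = Total vertices - Min vertex cover
- Max independent set = 6 - 3 = 3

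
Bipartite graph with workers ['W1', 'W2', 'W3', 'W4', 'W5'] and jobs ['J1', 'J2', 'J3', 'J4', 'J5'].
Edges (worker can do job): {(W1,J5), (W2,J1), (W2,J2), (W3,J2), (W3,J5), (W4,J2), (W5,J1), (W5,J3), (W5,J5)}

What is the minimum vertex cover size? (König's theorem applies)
Minimum vertex cover size = 4

By König's theorem: in bipartite graphs,
min vertex cover = max matching = 4

Maximum matching has size 4, so minimum vertex cover also has size 4.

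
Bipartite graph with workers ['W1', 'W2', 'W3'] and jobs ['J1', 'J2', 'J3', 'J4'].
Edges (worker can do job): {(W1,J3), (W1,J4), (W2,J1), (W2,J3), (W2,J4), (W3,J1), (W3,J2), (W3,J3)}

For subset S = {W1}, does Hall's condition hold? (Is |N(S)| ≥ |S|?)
Yes: |N(S)| = 2, |S| = 1

Subset S = {W1}
Neighbors N(S) = {J3, J4}

|N(S)| = 2, |S| = 1
Hall's condition: |N(S)| ≥ |S| is satisfied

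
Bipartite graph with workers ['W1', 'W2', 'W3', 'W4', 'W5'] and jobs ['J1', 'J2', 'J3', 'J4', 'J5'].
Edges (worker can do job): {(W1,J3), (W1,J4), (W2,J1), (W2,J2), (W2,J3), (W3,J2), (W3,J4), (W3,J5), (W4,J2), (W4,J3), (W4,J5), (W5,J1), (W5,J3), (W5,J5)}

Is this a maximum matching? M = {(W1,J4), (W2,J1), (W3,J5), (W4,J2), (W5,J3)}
Yes, size 5 is maximum

Proposed matching has size 5.
Maximum matching size for this graph: 5.

This is a maximum matching.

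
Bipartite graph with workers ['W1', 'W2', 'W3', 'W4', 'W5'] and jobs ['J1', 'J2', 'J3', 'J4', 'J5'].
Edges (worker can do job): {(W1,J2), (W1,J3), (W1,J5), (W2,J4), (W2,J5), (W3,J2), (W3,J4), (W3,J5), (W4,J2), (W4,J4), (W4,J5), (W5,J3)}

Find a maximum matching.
Matching: {(W1,J2), (W3,J5), (W4,J4), (W5,J3)}

Maximum matching (size 4):
  W1 → J2
  W3 → J5
  W4 → J4
  W5 → J3

Each worker is assigned to at most one job, and each job to at most one worker.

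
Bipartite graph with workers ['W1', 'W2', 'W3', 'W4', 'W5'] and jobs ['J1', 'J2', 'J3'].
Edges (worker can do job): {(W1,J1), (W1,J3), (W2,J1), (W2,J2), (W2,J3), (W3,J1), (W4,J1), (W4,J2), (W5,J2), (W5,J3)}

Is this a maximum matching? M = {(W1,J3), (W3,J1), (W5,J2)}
Yes, size 3 is maximum

Proposed matching has size 3.
Maximum matching size for this graph: 3.

This is a maximum matching.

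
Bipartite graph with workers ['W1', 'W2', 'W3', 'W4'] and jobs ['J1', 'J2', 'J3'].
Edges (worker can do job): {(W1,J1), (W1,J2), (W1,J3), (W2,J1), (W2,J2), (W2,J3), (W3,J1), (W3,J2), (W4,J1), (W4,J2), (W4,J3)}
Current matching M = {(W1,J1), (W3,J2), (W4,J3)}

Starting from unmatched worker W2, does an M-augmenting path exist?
No augmenting path from W2

Alternating search from W2 reaches jobs: {J1, J2, J3}.
Every reachable job is already matched in M, and following those matched edges back to workers exposes no further unvisited jobs.
No M-augmenting path from W2 exists.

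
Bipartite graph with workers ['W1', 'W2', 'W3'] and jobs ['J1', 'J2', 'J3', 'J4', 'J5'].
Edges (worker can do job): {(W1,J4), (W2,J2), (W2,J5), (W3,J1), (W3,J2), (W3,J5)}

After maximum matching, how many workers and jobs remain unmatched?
Unmatched: 0 workers, 2 jobs

Maximum matching size: 3
Workers: 3 total, 3 matched, 0 unmatched
Jobs: 5 total, 3 matched, 2 unmatched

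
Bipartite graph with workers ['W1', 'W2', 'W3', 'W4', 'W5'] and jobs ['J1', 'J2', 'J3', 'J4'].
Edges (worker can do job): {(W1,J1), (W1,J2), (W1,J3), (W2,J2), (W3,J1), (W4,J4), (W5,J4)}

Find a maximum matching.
Matching: {(W1,J3), (W2,J2), (W3,J1), (W5,J4)}

Maximum matching (size 4):
  W1 → J3
  W2 → J2
  W3 → J1
  W5 → J4

Each worker is assigned to at most one job, and each job to at most one worker.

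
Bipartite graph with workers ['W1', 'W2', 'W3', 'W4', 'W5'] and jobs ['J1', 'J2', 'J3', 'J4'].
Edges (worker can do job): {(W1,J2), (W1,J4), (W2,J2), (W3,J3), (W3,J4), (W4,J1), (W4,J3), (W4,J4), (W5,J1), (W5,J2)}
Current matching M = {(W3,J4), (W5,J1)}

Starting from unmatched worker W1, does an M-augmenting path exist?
Yes: W1 → J2

An M-augmenting path alternates non-matching / matching edges, starting and ending at unmatched vertices.
Path: W1 → J2
(J2 is unmatched in M, so the path is augmenting.)
Flipping edges along this path would increase |M| from 2 to 3.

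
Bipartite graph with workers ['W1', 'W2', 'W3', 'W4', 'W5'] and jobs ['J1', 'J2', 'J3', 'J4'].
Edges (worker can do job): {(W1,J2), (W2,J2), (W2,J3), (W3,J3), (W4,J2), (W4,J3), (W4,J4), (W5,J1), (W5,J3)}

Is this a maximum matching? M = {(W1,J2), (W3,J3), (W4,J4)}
No, size 3 is not maximum

Proposed matching has size 3.
Maximum matching size for this graph: 4.

This is NOT maximum - can be improved to size 4.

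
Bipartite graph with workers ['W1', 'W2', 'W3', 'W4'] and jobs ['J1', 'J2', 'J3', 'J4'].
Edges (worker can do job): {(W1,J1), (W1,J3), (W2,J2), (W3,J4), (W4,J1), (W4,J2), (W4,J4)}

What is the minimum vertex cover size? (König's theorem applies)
Minimum vertex cover size = 4

By König's theorem: in bipartite graphs,
min vertex cover = max matching = 4

Maximum matching has size 4, so minimum vertex cover also has size 4.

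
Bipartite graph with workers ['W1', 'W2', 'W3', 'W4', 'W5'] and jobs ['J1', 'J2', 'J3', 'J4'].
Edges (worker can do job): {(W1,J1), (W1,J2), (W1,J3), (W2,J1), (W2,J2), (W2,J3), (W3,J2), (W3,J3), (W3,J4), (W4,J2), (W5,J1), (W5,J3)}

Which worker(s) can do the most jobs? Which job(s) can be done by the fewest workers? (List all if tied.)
Most versatile: W1, W2, W3 (3 jobs); Least covered: J4 (1 workers)

Worker degrees (jobs they can do): W1:3, W2:3, W3:3, W4:1, W5:2
Job degrees (workers who can do it): J1:3, J2:4, J3:4, J4:1

Maximum worker degree is 3, achieved by: W1, W2, W3
Minimum job degree is 1, achieved by: J4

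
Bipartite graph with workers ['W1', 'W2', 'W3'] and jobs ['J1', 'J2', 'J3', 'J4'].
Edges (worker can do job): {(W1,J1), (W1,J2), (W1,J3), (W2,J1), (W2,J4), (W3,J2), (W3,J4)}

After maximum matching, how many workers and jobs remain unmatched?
Unmatched: 0 workers, 1 jobs

Maximum matching size: 3
Workers: 3 total, 3 matched, 0 unmatched
Jobs: 4 total, 3 matched, 1 unmatched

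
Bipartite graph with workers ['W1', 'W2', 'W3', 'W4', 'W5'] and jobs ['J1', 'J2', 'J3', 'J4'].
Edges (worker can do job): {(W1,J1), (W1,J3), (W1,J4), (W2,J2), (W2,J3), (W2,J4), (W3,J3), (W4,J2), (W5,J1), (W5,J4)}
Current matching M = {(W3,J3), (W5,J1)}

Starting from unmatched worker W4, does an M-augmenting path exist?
Yes: W4 → J2

An M-augmenting path alternates non-matching / matching edges, starting and ending at unmatched vertices.
Path: W4 → J2
(J2 is unmatched in M, so the path is augmenting.)
Flipping edges along this path would increase |M| from 2 to 3.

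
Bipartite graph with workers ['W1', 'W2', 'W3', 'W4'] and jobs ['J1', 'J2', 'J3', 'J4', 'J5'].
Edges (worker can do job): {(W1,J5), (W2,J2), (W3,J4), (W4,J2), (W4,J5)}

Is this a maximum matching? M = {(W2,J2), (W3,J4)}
No, size 2 is not maximum

Proposed matching has size 2.
Maximum matching size for this graph: 3.

This is NOT maximum - can be improved to size 3.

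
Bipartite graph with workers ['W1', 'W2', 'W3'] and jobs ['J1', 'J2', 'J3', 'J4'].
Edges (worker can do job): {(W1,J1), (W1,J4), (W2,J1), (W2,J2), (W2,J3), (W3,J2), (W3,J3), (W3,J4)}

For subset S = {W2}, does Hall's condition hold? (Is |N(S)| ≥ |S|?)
Yes: |N(S)| = 3, |S| = 1

Subset S = {W2}
Neighbors N(S) = {J1, J2, J3}

|N(S)| = 3, |S| = 1
Hall's condition: |N(S)| ≥ |S| is satisfied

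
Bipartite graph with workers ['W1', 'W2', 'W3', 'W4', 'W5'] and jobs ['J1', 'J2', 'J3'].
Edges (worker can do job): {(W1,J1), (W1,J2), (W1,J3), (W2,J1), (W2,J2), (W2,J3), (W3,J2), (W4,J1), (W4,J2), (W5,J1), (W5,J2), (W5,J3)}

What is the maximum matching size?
Maximum matching size = 3

Maximum matching: {(W3,J2), (W4,J1), (W5,J3)}
Size: 3

This assigns 3 workers to 3 distinct jobs.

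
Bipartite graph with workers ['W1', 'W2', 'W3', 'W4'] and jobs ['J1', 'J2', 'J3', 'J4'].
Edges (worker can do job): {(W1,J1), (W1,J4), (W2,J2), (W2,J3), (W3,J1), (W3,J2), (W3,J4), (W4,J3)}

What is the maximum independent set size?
Maximum independent set = 4

By König's theorem:
- Min vertex cover = Max matching = 4
- Max independent set = Total vertices - Min vertex cover
- Max independent set = 8 - 4 = 4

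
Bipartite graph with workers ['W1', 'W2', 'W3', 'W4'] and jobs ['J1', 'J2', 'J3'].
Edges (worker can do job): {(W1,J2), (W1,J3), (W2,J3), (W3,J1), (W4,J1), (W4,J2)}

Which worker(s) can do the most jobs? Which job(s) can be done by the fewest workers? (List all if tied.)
Most versatile: W1, W4 (2 jobs); Least covered: J1, J2, J3 (2 workers)

Worker degrees (jobs they can do): W1:2, W2:1, W3:1, W4:2
Job degrees (workers who can do it): J1:2, J2:2, J3:2

Maximum worker degree is 2, achieved by: W1, W4
Minimum job degree is 2, achieved by: J1, J2, J3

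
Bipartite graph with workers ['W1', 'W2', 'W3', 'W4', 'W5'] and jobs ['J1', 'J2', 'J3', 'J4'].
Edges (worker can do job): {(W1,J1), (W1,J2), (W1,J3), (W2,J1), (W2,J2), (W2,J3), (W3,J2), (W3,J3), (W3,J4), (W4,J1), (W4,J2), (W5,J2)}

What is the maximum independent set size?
Maximum independent set = 5

By König's theorem:
- Min vertex cover = Max matching = 4
- Max independent set = Total vertices - Min vertex cover
- Max independent set = 9 - 4 = 5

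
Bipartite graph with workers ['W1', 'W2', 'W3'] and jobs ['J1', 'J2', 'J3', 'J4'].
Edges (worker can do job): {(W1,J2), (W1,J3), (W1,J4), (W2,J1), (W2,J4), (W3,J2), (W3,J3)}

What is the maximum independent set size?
Maximum independent set = 4

By König's theorem:
- Min vertex cover = Max matching = 3
- Max independent set = Total vertices - Min vertex cover
- Max independent set = 7 - 3 = 4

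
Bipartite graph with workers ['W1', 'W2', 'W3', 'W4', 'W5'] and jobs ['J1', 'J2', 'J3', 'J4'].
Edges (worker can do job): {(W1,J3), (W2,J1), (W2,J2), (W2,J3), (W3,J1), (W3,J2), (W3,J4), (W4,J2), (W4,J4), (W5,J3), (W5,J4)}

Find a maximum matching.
Matching: {(W2,J1), (W3,J4), (W4,J2), (W5,J3)}

Maximum matching (size 4):
  W2 → J1
  W3 → J4
  W4 → J2
  W5 → J3

Each worker is assigned to at most one job, and each job to at most one worker.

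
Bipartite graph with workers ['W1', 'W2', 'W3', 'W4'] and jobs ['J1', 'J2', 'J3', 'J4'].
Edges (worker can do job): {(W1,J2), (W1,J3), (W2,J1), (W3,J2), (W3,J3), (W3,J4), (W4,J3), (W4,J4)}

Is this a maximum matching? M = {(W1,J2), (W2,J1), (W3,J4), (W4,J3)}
Yes, size 4 is maximum

Proposed matching has size 4.
Maximum matching size for this graph: 4.

This is a maximum matching.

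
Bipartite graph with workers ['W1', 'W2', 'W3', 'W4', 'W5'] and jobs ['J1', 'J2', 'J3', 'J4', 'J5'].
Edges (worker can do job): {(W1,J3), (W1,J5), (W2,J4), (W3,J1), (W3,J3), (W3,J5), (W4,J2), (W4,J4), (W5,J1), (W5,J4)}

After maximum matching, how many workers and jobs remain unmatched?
Unmatched: 0 workers, 0 jobs

Maximum matching size: 5
Workers: 5 total, 5 matched, 0 unmatched
Jobs: 5 total, 5 matched, 0 unmatched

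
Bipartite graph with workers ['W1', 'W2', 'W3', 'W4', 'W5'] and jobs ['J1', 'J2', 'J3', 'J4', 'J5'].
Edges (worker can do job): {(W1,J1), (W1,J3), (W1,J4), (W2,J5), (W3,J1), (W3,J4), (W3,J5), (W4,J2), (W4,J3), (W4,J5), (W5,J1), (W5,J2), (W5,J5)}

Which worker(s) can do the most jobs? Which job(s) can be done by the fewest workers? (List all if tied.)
Most versatile: W1, W3, W4, W5 (3 jobs); Least covered: J2, J3, J4 (2 workers)

Worker degrees (jobs they can do): W1:3, W2:1, W3:3, W4:3, W5:3
Job degrees (workers who can do it): J1:3, J2:2, J3:2, J4:2, J5:4

Maximum worker degree is 3, achieved by: W1, W3, W4, W5
Minimum job degree is 2, achieved by: J2, J3, J4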